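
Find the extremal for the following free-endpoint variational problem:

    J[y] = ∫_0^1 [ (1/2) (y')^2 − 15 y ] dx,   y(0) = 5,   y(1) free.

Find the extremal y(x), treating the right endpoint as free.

The Lagrangian L = (1/2) (y')^2 − 15 y gives
    ∂L/∂y = −15,   ∂L/∂y' = y'.
Euler-Lagrange: d/dx(y') − (−15) = 0, i.e. y'' + 15 = 0, so
    y(x) = −(15/2) x^2 + C1 x + C2.
Fixed left endpoint y(0) = 5 ⇒ C2 = 5.
The right endpoint x = 1 is free, so the natural (transversality) condition is ∂L/∂y' |_{x=1} = 0, i.e. y'(1) = 0.
Compute y'(x) = −15 x + C1, so y'(1) = −15 + C1 = 0 ⇒ C1 = 15.
Therefore the extremal is
    y(x) = −(15/2) x^2 + 15 x + 5.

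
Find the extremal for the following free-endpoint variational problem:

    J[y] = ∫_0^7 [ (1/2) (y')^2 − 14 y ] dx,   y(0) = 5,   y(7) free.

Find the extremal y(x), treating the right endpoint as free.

The Lagrangian L = (1/2) (y')^2 − 14 y gives
    ∂L/∂y = −14,   ∂L/∂y' = y'.
Euler-Lagrange: d/dx(y') − (−14) = 0, i.e. y'' + 14 = 0, so
    y(x) = −(14/2) x^2 + C1 x + C2.
Fixed left endpoint y(0) = 5 ⇒ C2 = 5.
The right endpoint x = 7 is free, so the natural (transversality) condition is ∂L/∂y' |_{x=7} = 0, i.e. y'(7) = 0.
Compute y'(x) = −14 x + C1, so y'(7) = −98 + C1 = 0 ⇒ C1 = 98.
Therefore the extremal is
    y(x) = −7 x^2 + 98 x + 5.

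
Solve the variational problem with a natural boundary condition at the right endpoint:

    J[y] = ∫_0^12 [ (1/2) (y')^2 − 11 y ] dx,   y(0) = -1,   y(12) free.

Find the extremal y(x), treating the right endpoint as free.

The Lagrangian L = (1/2) (y')^2 − 11 y gives
    ∂L/∂y = −11,   ∂L/∂y' = y'.
Euler-Lagrange: d/dx(y') − (−11) = 0, i.e. y'' + 11 = 0, so
    y(x) = −(11/2) x^2 + C1 x + C2.
Fixed left endpoint y(0) = -1 ⇒ C2 = -1.
The right endpoint x = 12 is free, so the natural (transversality) condition is ∂L/∂y' |_{x=12} = 0, i.e. y'(12) = 0.
Compute y'(x) = −11 x + C1, so y'(12) = −132 + C1 = 0 ⇒ C1 = 132.
Therefore the extremal is
    y(x) = −(11/2) x^2 + 132 x − 1.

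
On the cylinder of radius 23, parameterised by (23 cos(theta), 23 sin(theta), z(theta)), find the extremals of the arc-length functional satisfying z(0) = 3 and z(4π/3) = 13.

Parameterise the cylinder of radius R = 23 as
    r(θ) = (23 cos θ, 23 sin θ, z(θ)).
The arc-length element is
    ds = sqrt(529 + (dz/dθ)^2) dθ,
so the Lagrangian is L = sqrt(529 + z'^2).
L depends on z' only, not on z or θ, so ∂L/∂z = 0 and
    ∂L/∂z' = z' / sqrt(529 + z'^2).
The Euler-Lagrange equation gives
    d/dθ( z' / sqrt(529 + z'^2) ) = 0,
so z' is constant. Integrating once:
    z(θ) = a θ + b,
a helix on the cylinder (a straight line when the cylinder is unrolled). The constants a, b are determined by the endpoint conditions.
With endpoint conditions z(0) = 3 and z(4π/3) = 13: from z(0) = b we get b = 3, and a·4π/3 + 3 = 13 gives a = 15/(2π), so
    z(θ) = (15/(2π)) θ + 3.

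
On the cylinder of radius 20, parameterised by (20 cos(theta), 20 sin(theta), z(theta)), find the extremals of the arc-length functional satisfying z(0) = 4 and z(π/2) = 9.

Parameterise the cylinder of radius R = 20 as
    r(θ) = (20 cos θ, 20 sin θ, z(θ)).
The arc-length element is
    ds = sqrt(400 + (dz/dθ)^2) dθ,
so the Lagrangian is L = sqrt(400 + z'^2).
L depends on z' only, not on z or θ, so ∂L/∂z = 0 and
    ∂L/∂z' = z' / sqrt(400 + z'^2).
The Euler-Lagrange equation gives
    d/dθ( z' / sqrt(400 + z'^2) ) = 0,
so z' is constant. Integrating once:
    z(θ) = a θ + b,
a helix on the cylinder (a straight line when the cylinder is unrolled). The constants a, b are determined by the endpoint conditions.
With endpoint conditions z(0) = 4 and z(π/2) = 9: from z(0) = b we get b = 4, and a·π/2 + 4 = 9 gives a = 10/π, so
    z(θ) = (10/π) θ + 4.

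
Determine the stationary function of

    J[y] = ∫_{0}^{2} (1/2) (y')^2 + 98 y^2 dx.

The Lagrangian is L = (1/2) (y')^2 + 98 y^2.
Compute ∂L/∂y = 196y, ∂L/∂y' = y'.
The Euler-Lagrange equation d/dx(∂L/∂y') − ∂L/∂y = 0 reduces to
    y'' − 196 y = 0.
Its general solution is
    y(x) = A e^(14x) + B e^(−14x),
with A, B fixed by the endpoint conditions.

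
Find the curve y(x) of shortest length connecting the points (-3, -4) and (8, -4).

Arc-length functional: J[y] = ∫ sqrt(1 + (y')^2) dx.
Lagrangian L = sqrt(1 + (y')^2) has no explicit y dependence, so ∂L/∂y = 0 and the Euler-Lagrange equation gives
    d/dx( y' / sqrt(1 + (y')^2) ) = 0  ⇒  y' / sqrt(1 + (y')^2) = const.
Hence y' is constant, so y(x) is affine.
Fitting the endpoints (-3, -4) and (8, -4):
    slope m = ((-4) − (-4)) / (8 − (-3)) = 0,
    intercept c = (-4) − m·(-3) = -4.
Extremal: y(x) = -4.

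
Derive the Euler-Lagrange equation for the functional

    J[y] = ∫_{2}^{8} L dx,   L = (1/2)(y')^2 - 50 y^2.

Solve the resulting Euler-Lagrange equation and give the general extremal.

The Lagrangian is L = (1/2)(y')^2 - 50 y^2.
∂L/∂y = -100y.
∂L/∂y' = y'.
The Euler-Lagrange equation d/dx(∂L/∂y') − ∂L/∂y = 0 becomes:
    y'' + 100 y = 0
General solution: y(x) = A sin(10x) + B cos(10x), where A and B are arbitrary constants fixed by the endpoint conditions.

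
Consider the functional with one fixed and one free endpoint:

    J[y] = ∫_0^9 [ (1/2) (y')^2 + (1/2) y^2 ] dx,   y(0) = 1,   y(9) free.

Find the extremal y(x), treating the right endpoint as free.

The Lagrangian L = (1/2) (y')^2 + (1/2) y^2 gives
    ∂L/∂y = 1 y,   ∂L/∂y' = y'.
Euler-Lagrange: y'' − y = 0.
With k = 1, the general solution is
    y(x) = A cosh(x) + B sinh(x).
Fixed left endpoint y(0) = 1 ⇒ A = 1.
The right endpoint x = 9 is free, so the natural (transversality) condition is ∂L/∂y' |_{x=9} = 0, i.e. y'(9) = 0.
Compute y'(x) = A k sinh(k x) + B k cosh(k x), so
    y'(9) = A k sinh(k·9) + B k cosh(k·9) = 0
    ⇒ B = −A tanh(k·9) = − tanh(1·9).
Therefore the extremal is
    y(x) = cosh(1 x) − tanh(1·9) sinh(1 x).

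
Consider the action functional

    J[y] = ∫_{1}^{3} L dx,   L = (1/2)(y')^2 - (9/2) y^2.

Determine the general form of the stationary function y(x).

The Lagrangian is L = (1/2)(y')^2 - (9/2) y^2.
∂L/∂y = -9y.
∂L/∂y' = y'.
The Euler-Lagrange equation d/dx(∂L/∂y') − ∂L/∂y = 0 becomes:
    y'' + 9 y = 0
General solution: y(x) = A sin(3x) + B cos(3x), where A and B are arbitrary constants fixed by the endpoint conditions.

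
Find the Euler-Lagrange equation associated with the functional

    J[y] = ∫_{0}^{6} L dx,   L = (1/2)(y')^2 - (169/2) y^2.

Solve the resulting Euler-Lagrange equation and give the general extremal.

The Lagrangian is L = (1/2)(y')^2 - (169/2) y^2.
∂L/∂y = -169y.
∂L/∂y' = y'.
The Euler-Lagrange equation d/dx(∂L/∂y') − ∂L/∂y = 0 becomes:
    y'' + 169 y = 0
General solution: y(x) = A sin(13x) + B cos(13x), where A and B are arbitrary constants fixed by the endpoint conditions.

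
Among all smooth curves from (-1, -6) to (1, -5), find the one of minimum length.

Arc-length functional: J[y] = ∫ sqrt(1 + (y')^2) dx.
Lagrangian L = sqrt(1 + (y')^2) has no explicit y dependence, so ∂L/∂y = 0 and the Euler-Lagrange equation gives
    d/dx( y' / sqrt(1 + (y')^2) ) = 0  ⇒  y' / sqrt(1 + (y')^2) = const.
Hence y' is constant, so y(x) is affine.
Fitting the endpoints (-1, -6) and (1, -5):
    slope m = ((-5) − (-6)) / (1 − (-1)) = 1/2,
    intercept c = (-6) − m·(-1) = -11/2.
Extremal: y(x) = (1/2) x - 11/2.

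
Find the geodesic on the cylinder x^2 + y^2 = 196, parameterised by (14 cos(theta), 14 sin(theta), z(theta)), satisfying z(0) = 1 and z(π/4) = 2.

Parameterise the cylinder of radius R = 14 as
    r(θ) = (14 cos θ, 14 sin θ, z(θ)).
The arc-length element is
    ds = sqrt(196 + (dz/dθ)^2) dθ,
so the Lagrangian is L = sqrt(196 + z'^2).
L depends on z' only, not on z or θ, so ∂L/∂z = 0 and
    ∂L/∂z' = z' / sqrt(196 + z'^2).
The Euler-Lagrange equation gives
    d/dθ( z' / sqrt(196 + z'^2) ) = 0,
so z' is constant. Integrating once:
    z(θ) = a θ + b,
a helix on the cylinder (a straight line when the cylinder is unrolled). The constants a, b are determined by the endpoint conditions.
With endpoint conditions z(0) = 1 and z(π/4) = 2: from z(0) = b we get b = 1, and a·π/4 + 1 = 2 gives a = 4/π, so
    z(θ) = (4/π) θ + 1.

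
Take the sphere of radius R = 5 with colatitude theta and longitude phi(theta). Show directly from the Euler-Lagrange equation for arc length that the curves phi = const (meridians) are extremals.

On the sphere of radius R = 5 with spherical coordinates (θ, φ), the induced metric is
    ds^2 = 25(dθ^2 + sin^2(θ) dφ^2).
Using θ as the parameter, the arc-length functional becomes
    J[φ] = ∫ 5 sqrt(1 + sin^2(θ) (dφ/dθ)^2) dθ.
So L = 5 sqrt(1 + sin^2(θ) φ'^2). Compute
    ∂L/∂φ = 0  (L has no explicit φ dependence),
    ∂L/∂φ' = 5 sin^2(θ) φ' / sqrt(1 + sin^2(θ) φ'^2).
For the candidate φ(θ) = c (constant), φ' = 0, so ∂L/∂φ' evaluated along the candidate vanishes, and ∂L/∂φ is identically zero. Hence
    d/dθ(∂L/∂φ') − ∂L/∂φ = 0
is satisfied. Therefore meridians φ = const are extremals of arc length — they are geodesics on the sphere.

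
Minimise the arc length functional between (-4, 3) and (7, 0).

Arc-length functional: J[y] = ∫ sqrt(1 + (y')^2) dx.
Lagrangian L = sqrt(1 + (y')^2) has no explicit y dependence, so ∂L/∂y = 0 and the Euler-Lagrange equation gives
    d/dx( y' / sqrt(1 + (y')^2) ) = 0  ⇒  y' / sqrt(1 + (y')^2) = const.
Hence y' is constant, so y(x) is affine.
Fitting the endpoints (-4, 3) and (7, 0):
    slope m = (0 − 3) / (7 − (-4)) = -3/11,
    intercept c = 3 − m·(-4) = 21/11.
Extremal: y(x) = (-3/11) x + 21/11.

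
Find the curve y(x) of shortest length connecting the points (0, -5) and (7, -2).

Arc-length functional: J[y] = ∫ sqrt(1 + (y')^2) dx.
Lagrangian L = sqrt(1 + (y')^2) has no explicit y dependence, so ∂L/∂y = 0 and the Euler-Lagrange equation gives
    d/dx( y' / sqrt(1 + (y')^2) ) = 0  ⇒  y' / sqrt(1 + (y')^2) = const.
Hence y' is constant, so y(x) is affine.
Fitting the endpoints (0, -5) and (7, -2):
    slope m = ((-2) − (-5)) / (7 − 0) = 3/7,
    intercept c = (-5) − m·0 = -5.
Extremal: y(x) = (3/7) x - 5.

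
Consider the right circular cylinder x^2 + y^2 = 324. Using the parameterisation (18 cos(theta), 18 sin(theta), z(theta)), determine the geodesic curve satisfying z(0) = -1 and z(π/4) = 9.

Parameterise the cylinder of radius R = 18 as
    r(θ) = (18 cos θ, 18 sin θ, z(θ)).
The arc-length element is
    ds = sqrt(324 + (dz/dθ)^2) dθ,
so the Lagrangian is L = sqrt(324 + z'^2).
L depends on z' only, not on z or θ, so ∂L/∂z = 0 and
    ∂L/∂z' = z' / sqrt(324 + z'^2).
The Euler-Lagrange equation gives
    d/dθ( z' / sqrt(324 + z'^2) ) = 0,
so z' is constant. Integrating once:
    z(θ) = a θ + b,
a helix on the cylinder (a straight line when the cylinder is unrolled). The constants a, b are determined by the endpoint conditions.
With endpoint conditions z(0) = -1 and z(π/4) = 9: from z(0) = b we get b = -1, and a·π/4 + -1 = 9 gives a = 40/π, so
    z(θ) = (40/π) θ − 1.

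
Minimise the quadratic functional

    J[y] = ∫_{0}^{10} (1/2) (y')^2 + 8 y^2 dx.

The Lagrangian is L = (1/2) (y')^2 + 8 y^2.
Compute ∂L/∂y = 16y, ∂L/∂y' = y'.
The Euler-Lagrange equation d/dx(∂L/∂y') − ∂L/∂y = 0 reduces to
    y'' − 16 y = 0.
Its general solution is
    y(x) = A e^(4x) + B e^(−4x),
with A, B fixed by the endpoint conditions.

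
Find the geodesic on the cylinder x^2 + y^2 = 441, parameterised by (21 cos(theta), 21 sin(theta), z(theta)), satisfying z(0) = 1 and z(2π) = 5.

Parameterise the cylinder of radius R = 21 as
    r(θ) = (21 cos θ, 21 sin θ, z(θ)).
The arc-length element is
    ds = sqrt(441 + (dz/dθ)^2) dθ,
so the Lagrangian is L = sqrt(441 + z'^2).
L depends on z' only, not on z or θ, so ∂L/∂z = 0 and
    ∂L/∂z' = z' / sqrt(441 + z'^2).
The Euler-Lagrange equation gives
    d/dθ( z' / sqrt(441 + z'^2) ) = 0,
so z' is constant. Integrating once:
    z(θ) = a θ + b,
a helix on the cylinder (a straight line when the cylinder is unrolled). The constants a, b are determined by the endpoint conditions.
With endpoint conditions z(0) = 1 and z(2π) = 5: from z(0) = b we get b = 1, and a·2π + 1 = 5 gives a = 2/π, so
    z(θ) = (2/π) θ + 1.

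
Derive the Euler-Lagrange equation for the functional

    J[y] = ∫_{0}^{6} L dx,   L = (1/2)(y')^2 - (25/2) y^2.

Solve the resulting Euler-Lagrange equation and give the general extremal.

The Lagrangian is L = (1/2)(y')^2 - (25/2) y^2.
∂L/∂y = -25y.
∂L/∂y' = y'.
The Euler-Lagrange equation d/dx(∂L/∂y') − ∂L/∂y = 0 becomes:
    y'' + 25 y = 0
General solution: y(x) = A sin(5x) + B cos(5x), where A and B are arbitrary constants fixed by the endpoint conditions.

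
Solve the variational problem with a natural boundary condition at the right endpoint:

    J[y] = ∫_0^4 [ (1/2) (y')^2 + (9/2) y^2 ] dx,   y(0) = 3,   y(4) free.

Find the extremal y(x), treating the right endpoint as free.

The Lagrangian L = (1/2) (y')^2 + (9/2) y^2 gives
    ∂L/∂y = 9 y,   ∂L/∂y' = y'.
Euler-Lagrange: y'' − 9 y = 0.
With k = 3, the general solution is
    y(x) = A cosh(3 x) + B sinh(3 x).
Fixed left endpoint y(0) = 3 ⇒ A = 3.
The right endpoint x = 4 is free, so the natural (transversality) condition is ∂L/∂y' |_{x=4} = 0, i.e. y'(4) = 0.
Compute y'(x) = A k sinh(k x) + B k cosh(k x), so
    y'(4) = A k sinh(k·4) + B k cosh(k·4) = 0
    ⇒ B = −A tanh(k·4) = − 3 tanh(3·4).
Therefore the extremal is
    y(x) = 3 cosh(3 x) − 3 tanh(3·4) sinh(3 x).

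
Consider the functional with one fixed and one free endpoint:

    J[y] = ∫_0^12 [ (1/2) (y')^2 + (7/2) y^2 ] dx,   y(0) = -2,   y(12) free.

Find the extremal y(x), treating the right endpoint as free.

The Lagrangian L = (1/2) (y')^2 + (7/2) y^2 gives
    ∂L/∂y = 7 y,   ∂L/∂y' = y'.
Euler-Lagrange: y'' − 7 y = 0.
With k = sqrt(7), the general solution is
    y(x) = A cosh(sqrt(7) x) + B sinh(sqrt(7) x).
Fixed left endpoint y(0) = -2 ⇒ A = -2.
The right endpoint x = 12 is free, so the natural (transversality) condition is ∂L/∂y' |_{x=12} = 0, i.e. y'(12) = 0.
Compute y'(x) = A k sinh(k x) + B k cosh(k x), so
    y'(12) = A k sinh(k·12) + B k cosh(k·12) = 0
    ⇒ B = −A tanh(k·12) = 2 tanh(sqrt(7)·12).
Therefore the extremal is
    y(x) = −2 cosh(sqrt(7) x) + 2 tanh(sqrt(7)·12) sinh(sqrt(7) x).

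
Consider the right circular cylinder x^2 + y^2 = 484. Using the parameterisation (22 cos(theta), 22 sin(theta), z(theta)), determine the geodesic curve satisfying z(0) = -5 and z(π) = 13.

Parameterise the cylinder of radius R = 22 as
    r(θ) = (22 cos θ, 22 sin θ, z(θ)).
The arc-length element is
    ds = sqrt(484 + (dz/dθ)^2) dθ,
so the Lagrangian is L = sqrt(484 + z'^2).
L depends on z' only, not on z or θ, so ∂L/∂z = 0 and
    ∂L/∂z' = z' / sqrt(484 + z'^2).
The Euler-Lagrange equation gives
    d/dθ( z' / sqrt(484 + z'^2) ) = 0,
so z' is constant. Integrating once:
    z(θ) = a θ + b,
a helix on the cylinder (a straight line when the cylinder is unrolled). The constants a, b are determined by the endpoint conditions.
With endpoint conditions z(0) = -5 and z(π) = 13: from z(0) = b we get b = -5, and a·π + -5 = 13 gives a = 18/π, so
    z(θ) = (18/π) θ − 5.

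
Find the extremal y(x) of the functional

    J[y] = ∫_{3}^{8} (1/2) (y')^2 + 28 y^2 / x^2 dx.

The Lagrangian is L = (1/2) (y')^2 + 28 y^2 / x^2.
Compute ∂L/∂y = 56y/x^2, ∂L/∂y' = y'.
The Euler-Lagrange equation d/dx(∂L/∂y') − ∂L/∂y = 0 reduces to
    y'' − 56/x^2 · y = 0  (x > 0).
Its general solution is
    y(x) = A x^8 + B x^(-7),
with A, B fixed by the endpoint conditions.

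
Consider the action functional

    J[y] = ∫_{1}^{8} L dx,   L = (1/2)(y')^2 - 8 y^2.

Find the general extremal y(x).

The Lagrangian is L = (1/2)(y')^2 - 8 y^2.
∂L/∂y = -16y.
∂L/∂y' = y'.
The Euler-Lagrange equation d/dx(∂L/∂y') − ∂L/∂y = 0 becomes:
    y'' + 16 y = 0
General solution: y(x) = A sin(4x) + B cos(4x), where A and B are arbitrary constants fixed by the endpoint conditions.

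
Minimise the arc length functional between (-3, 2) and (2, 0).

Arc-length functional: J[y] = ∫ sqrt(1 + (y')^2) dx.
Lagrangian L = sqrt(1 + (y')^2) has no explicit y dependence, so ∂L/∂y = 0 and the Euler-Lagrange equation gives
    d/dx( y' / sqrt(1 + (y')^2) ) = 0  ⇒  y' / sqrt(1 + (y')^2) = const.
Hence y' is constant, so y(x) is affine.
Fitting the endpoints (-3, 2) and (2, 0):
    slope m = (0 − 2) / (2 − (-3)) = -2/5,
    intercept c = 2 − m·(-3) = 4/5.
Extremal: y(x) = (-2/5) x + 4/5.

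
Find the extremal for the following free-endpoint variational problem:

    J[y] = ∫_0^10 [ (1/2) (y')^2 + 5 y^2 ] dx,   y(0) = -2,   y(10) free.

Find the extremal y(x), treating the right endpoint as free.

The Lagrangian L = (1/2) (y')^2 + 5 y^2 gives
    ∂L/∂y = 10 y,   ∂L/∂y' = y'.
Euler-Lagrange: y'' − 10 y = 0.
With k = sqrt(10), the general solution is
    y(x) = A cosh(sqrt(10) x) + B sinh(sqrt(10) x).
Fixed left endpoint y(0) = -2 ⇒ A = -2.
The right endpoint x = 10 is free, so the natural (transversality) condition is ∂L/∂y' |_{x=10} = 0, i.e. y'(10) = 0.
Compute y'(x) = A k sinh(k x) + B k cosh(k x), so
    y'(10) = A k sinh(k·10) + B k cosh(k·10) = 0
    ⇒ B = −A tanh(k·10) = 2 tanh(sqrt(10)·10).
Therefore the extremal is
    y(x) = −2 cosh(sqrt(10) x) + 2 tanh(sqrt(10)·10) sinh(sqrt(10) x).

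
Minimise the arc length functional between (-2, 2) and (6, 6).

Arc-length functional: J[y] = ∫ sqrt(1 + (y')^2) dx.
Lagrangian L = sqrt(1 + (y')^2) has no explicit y dependence, so ∂L/∂y = 0 and the Euler-Lagrange equation gives
    d/dx( y' / sqrt(1 + (y')^2) ) = 0  ⇒  y' / sqrt(1 + (y')^2) = const.
Hence y' is constant, so y(x) is affine.
Fitting the endpoints (-2, 2) and (6, 6):
    slope m = (6 − 2) / (6 − (-2)) = 1/2,
    intercept c = 2 − m·(-2) = 3.
Extremal: y(x) = (1/2) x + 3.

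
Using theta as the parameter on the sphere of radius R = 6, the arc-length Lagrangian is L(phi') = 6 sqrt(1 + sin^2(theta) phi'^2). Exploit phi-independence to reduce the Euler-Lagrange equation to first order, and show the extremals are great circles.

On the sphere of radius R = 6 with spherical coordinates (θ, φ), the induced metric is
    ds^2 = 36(dθ^2 + sin^2(θ) dφ^2).
Parameterise by θ; the arc-length functional is
    J[φ] = ∫ 6 sqrt(1 + sin^2(θ) (dφ/dθ)^2) dθ,
so L = 6 sqrt(1 + sin^2(θ) φ'^2). Compute
    ∂L/∂φ = 0  (L has no explicit φ dependence),
    ∂L/∂φ' = 6 sin^2(θ) φ' / sqrt(1 + sin^2(θ) φ'^2).
Since ∂L/∂φ = 0, the Euler-Lagrange equation
    d/dθ(∂L/∂φ') − ∂L/∂φ = 0
reduces to d/dθ(∂L/∂φ') = 0, i.e. the momentum conjugate to φ is conserved:
    6 sin^2(θ) φ' / sqrt(1 + sin^2(θ) φ'^2) = C.
The overall factor of 6 is constant, so dividing through gives Clairaut's relation sin^2(θ) φ' / sqrt(1 + sin^2(θ) φ'^2) = C' (with C' = C/6). Solving for φ' and integrating gives the great-circle family
    cot(θ) = A cos(φ − φ_0),
i.e. the intersection of the sphere with a plane through the origin. The two constants A and φ_0 (equivalently C and one phase) are fixed by the two endpoint conditions.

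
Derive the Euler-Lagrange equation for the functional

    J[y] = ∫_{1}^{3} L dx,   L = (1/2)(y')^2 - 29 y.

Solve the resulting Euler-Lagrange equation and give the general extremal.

The Lagrangian is L = (1/2)(y')^2 - 29 y.
∂L/∂y = -29.
∂L/∂y' = y'.
The Euler-Lagrange equation d/dx(∂L/∂y') − ∂L/∂y = 0 becomes:
    y'' + 29 = 0
General solution: y(x) = -(29/2) x^2 + A x + B, where A and B are arbitrary constants fixed by the endpoint conditions.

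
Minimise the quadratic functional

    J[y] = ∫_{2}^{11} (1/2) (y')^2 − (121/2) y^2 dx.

The Lagrangian is L = (1/2) (y')^2 − (121/2) y^2.
Compute ∂L/∂y = -121y, ∂L/∂y' = y'.
The Euler-Lagrange equation d/dx(∂L/∂y') − ∂L/∂y = 0 reduces to
    y'' + 121 y = 0.
Its general solution is
    y(x) = A sin(11x) + B cos(11x),
with A, B fixed by the endpoint conditions.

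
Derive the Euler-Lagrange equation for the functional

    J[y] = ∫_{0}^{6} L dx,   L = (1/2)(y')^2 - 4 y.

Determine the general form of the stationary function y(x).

The Lagrangian is L = (1/2)(y')^2 - 4 y.
∂L/∂y = -4.
∂L/∂y' = y'.
The Euler-Lagrange equation d/dx(∂L/∂y') − ∂L/∂y = 0 becomes:
    y'' + 4 = 0
General solution: y(x) = -2 x^2 + A x + B, where A and B are arbitrary constants fixed by the endpoint conditions.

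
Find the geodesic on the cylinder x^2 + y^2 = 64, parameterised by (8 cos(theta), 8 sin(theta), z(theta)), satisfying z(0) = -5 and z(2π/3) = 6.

Parameterise the cylinder of radius R = 8 as
    r(θ) = (8 cos θ, 8 sin θ, z(θ)).
The arc-length element is
    ds = sqrt(64 + (dz/dθ)^2) dθ,
so the Lagrangian is L = sqrt(64 + z'^2).
L depends on z' only, not on z or θ, so ∂L/∂z = 0 and
    ∂L/∂z' = z' / sqrt(64 + z'^2).
The Euler-Lagrange equation gives
    d/dθ( z' / sqrt(64 + z'^2) ) = 0,
so z' is constant. Integrating once:
    z(θ) = a θ + b,
a helix on the cylinder (a straight line when the cylinder is unrolled). The constants a, b are determined by the endpoint conditions.
With endpoint conditions z(0) = -5 and z(2π/3) = 6: from z(0) = b we get b = -5, and a·2π/3 + -5 = 6 gives a = 33/(2π), so
    z(θ) = (33/(2π)) θ − 5.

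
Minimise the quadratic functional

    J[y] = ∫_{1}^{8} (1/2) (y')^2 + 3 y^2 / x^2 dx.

The Lagrangian is L = (1/2) (y')^2 + 3 y^2 / x^2.
Compute ∂L/∂y = 6y/x^2, ∂L/∂y' = y'.
The Euler-Lagrange equation d/dx(∂L/∂y') − ∂L/∂y = 0 reduces to
    y'' − 6/x^2 · y = 0  (x > 0).
Its general solution is
    y(x) = A x^3 + B x^(-2),
with A, B fixed by the endpoint conditions.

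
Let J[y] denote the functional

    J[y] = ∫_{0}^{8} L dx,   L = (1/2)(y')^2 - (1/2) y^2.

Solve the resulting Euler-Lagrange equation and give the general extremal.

The Lagrangian is L = (1/2)(y')^2 - (1/2) y^2.
∂L/∂y = -y.
∂L/∂y' = y'.
The Euler-Lagrange equation d/dx(∂L/∂y') − ∂L/∂y = 0 becomes:
    y'' + y = 0
General solution: y(x) = A sin(x) + B cos(x), where A and B are arbitrary constants fixed by the endpoint conditions.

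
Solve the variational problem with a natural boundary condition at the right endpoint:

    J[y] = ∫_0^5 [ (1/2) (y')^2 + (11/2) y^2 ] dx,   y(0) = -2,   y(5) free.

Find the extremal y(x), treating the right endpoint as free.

The Lagrangian L = (1/2) (y')^2 + (11/2) y^2 gives
    ∂L/∂y = 11 y,   ∂L/∂y' = y'.
Euler-Lagrange: y'' − 11 y = 0.
With k = sqrt(11), the general solution is
    y(x) = A cosh(sqrt(11) x) + B sinh(sqrt(11) x).
Fixed left endpoint y(0) = -2 ⇒ A = -2.
The right endpoint x = 5 is free, so the natural (transversality) condition is ∂L/∂y' |_{x=5} = 0, i.e. y'(5) = 0.
Compute y'(x) = A k sinh(k x) + B k cosh(k x), so
    y'(5) = A k sinh(k·5) + B k cosh(k·5) = 0
    ⇒ B = −A tanh(k·5) = 2 tanh(sqrt(11)·5).
Therefore the extremal is
    y(x) = −2 cosh(sqrt(11) x) + 2 tanh(sqrt(11)·5) sinh(sqrt(11) x).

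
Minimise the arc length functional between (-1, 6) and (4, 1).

Arc-length functional: J[y] = ∫ sqrt(1 + (y')^2) dx.
Lagrangian L = sqrt(1 + (y')^2) has no explicit y dependence, so ∂L/∂y = 0 and the Euler-Lagrange equation gives
    d/dx( y' / sqrt(1 + (y')^2) ) = 0  ⇒  y' / sqrt(1 + (y')^2) = const.
Hence y' is constant, so y(x) is affine.
Fitting the endpoints (-1, 6) and (4, 1):
    slope m = (1 − 6) / (4 − (-1)) = -1,
    intercept c = 6 − m·(-1) = 5.
Extremal: y(x) = -x + 5.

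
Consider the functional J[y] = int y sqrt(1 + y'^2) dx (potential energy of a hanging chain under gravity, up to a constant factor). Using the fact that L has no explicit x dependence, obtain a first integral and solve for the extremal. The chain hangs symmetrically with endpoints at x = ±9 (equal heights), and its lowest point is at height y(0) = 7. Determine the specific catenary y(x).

The Lagrangian L(y, y') = y sqrt(1 + y'^2) has no explicit x dependence, so the Beltrami identity applies:
    L − y' ∂L/∂y' = C.
Compute ∂L/∂y' = y · y' / sqrt(1 + y'^2). Then
    L − y' ∂L/∂y'
    = y sqrt(1 + y'^2) − y · y'^2 / sqrt(1 + y'^2)
    = y (1 + y'^2 − y'^2) / sqrt(1 + y'^2)
    = y / sqrt(1 + y'^2) = C.
Squaring gives y^2 = C^2 (1 + y'^2), i.e.
    y'^2 = y^2 / C^2 − 1.
Separating variables,
    dy / sqrt(y^2 − C^2) = dx / C,
and integrating gives arccosh(y / C) = (x − a)/C, so
    y(x) = C cosh((x − a)/C),
the catenary. The constants C and a are fixed by the two endpoint conditions (and, for the hanging-chain problem, the length constraint selects C).
Now fit the given data. The endpoints x = ±9 are symmetric at equal height, so the catenary is even about its minimum: a = 0 and y(x) = C cosh(x/C). The lowest point is y(0) = C cosh(0) = C, and we are told y(0) = 7, so C = 7. Therefore
    y(x) = 7 cosh(x/7),
and at the endpoints
    y(±9) = 7 cosh(9/7).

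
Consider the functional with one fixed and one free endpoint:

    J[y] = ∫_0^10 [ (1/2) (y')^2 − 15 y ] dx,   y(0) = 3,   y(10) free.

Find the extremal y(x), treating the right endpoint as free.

The Lagrangian L = (1/2) (y')^2 − 15 y gives
    ∂L/∂y = −15,   ∂L/∂y' = y'.
Euler-Lagrange: d/dx(y') − (−15) = 0, i.e. y'' + 15 = 0, so
    y(x) = −(15/2) x^2 + C1 x + C2.
Fixed left endpoint y(0) = 3 ⇒ C2 = 3.
The right endpoint x = 10 is free, so the natural (transversality) condition is ∂L/∂y' |_{x=10} = 0, i.e. y'(10) = 0.
Compute y'(x) = −15 x + C1, so y'(10) = −150 + C1 = 0 ⇒ C1 = 150.
Therefore the extremal is
    y(x) = −(15/2) x^2 + 150 x + 3.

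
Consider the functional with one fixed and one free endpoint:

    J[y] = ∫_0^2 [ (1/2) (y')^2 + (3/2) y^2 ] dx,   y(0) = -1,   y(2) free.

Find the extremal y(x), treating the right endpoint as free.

The Lagrangian L = (1/2) (y')^2 + (3/2) y^2 gives
    ∂L/∂y = 3 y,   ∂L/∂y' = y'.
Euler-Lagrange: y'' − 3 y = 0.
With k = sqrt(3), the general solution is
    y(x) = A cosh(sqrt(3) x) + B sinh(sqrt(3) x).
Fixed left endpoint y(0) = -1 ⇒ A = -1.
The right endpoint x = 2 is free, so the natural (transversality) condition is ∂L/∂y' |_{x=2} = 0, i.e. y'(2) = 0.
Compute y'(x) = A k sinh(k x) + B k cosh(k x), so
    y'(2) = A k sinh(k·2) + B k cosh(k·2) = 0
    ⇒ B = −A tanh(k·2) = tanh(sqrt(3)·2).
Therefore the extremal is
    y(x) = −cosh(sqrt(3) x) + tanh(sqrt(3)·2) sinh(sqrt(3) x).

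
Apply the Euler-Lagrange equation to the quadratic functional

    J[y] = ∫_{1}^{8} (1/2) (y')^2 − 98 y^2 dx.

The Lagrangian is L = (1/2) (y')^2 − 98 y^2.
Compute ∂L/∂y = -196y, ∂L/∂y' = y'.
The Euler-Lagrange equation d/dx(∂L/∂y') − ∂L/∂y = 0 reduces to
    y'' + 196 y = 0.
Its general solution is
    y(x) = A sin(14x) + B cos(14x),
with A, B fixed by the endpoint conditions.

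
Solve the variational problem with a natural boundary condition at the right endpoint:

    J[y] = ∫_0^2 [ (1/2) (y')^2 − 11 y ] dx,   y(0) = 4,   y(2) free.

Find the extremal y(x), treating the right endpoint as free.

The Lagrangian L = (1/2) (y')^2 − 11 y gives
    ∂L/∂y = −11,   ∂L/∂y' = y'.
Euler-Lagrange: d/dx(y') − (−11) = 0, i.e. y'' + 11 = 0, so
    y(x) = −(11/2) x^2 + C1 x + C2.
Fixed left endpoint y(0) = 4 ⇒ C2 = 4.
The right endpoint x = 2 is free, so the natural (transversality) condition is ∂L/∂y' |_{x=2} = 0, i.e. y'(2) = 0.
Compute y'(x) = −11 x + C1, so y'(2) = −22 + C1 = 0 ⇒ C1 = 22.
Therefore the extremal is
    y(x) = −(11/2) x^2 + 22 x + 4.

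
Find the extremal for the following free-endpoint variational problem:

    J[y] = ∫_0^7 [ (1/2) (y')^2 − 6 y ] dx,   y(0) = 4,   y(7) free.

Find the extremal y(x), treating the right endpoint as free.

The Lagrangian L = (1/2) (y')^2 − 6 y gives
    ∂L/∂y = −6,   ∂L/∂y' = y'.
Euler-Lagrange: d/dx(y') − (−6) = 0, i.e. y'' + 6 = 0, so
    y(x) = −(6/2) x^2 + C1 x + C2.
Fixed left endpoint y(0) = 4 ⇒ C2 = 4.
The right endpoint x = 7 is free, so the natural (transversality) condition is ∂L/∂y' |_{x=7} = 0, i.e. y'(7) = 0.
Compute y'(x) = −6 x + C1, so y'(7) = −42 + C1 = 0 ⇒ C1 = 42.
Therefore the extremal is
    y(x) = −3 x^2 + 42 x + 4.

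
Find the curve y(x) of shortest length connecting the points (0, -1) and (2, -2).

Arc-length functional: J[y] = ∫ sqrt(1 + (y')^2) dx.
Lagrangian L = sqrt(1 + (y')^2) has no explicit y dependence, so ∂L/∂y = 0 and the Euler-Lagrange equation gives
    d/dx( y' / sqrt(1 + (y')^2) ) = 0  ⇒  y' / sqrt(1 + (y')^2) = const.
Hence y' is constant, so y(x) is affine.
Fitting the endpoints (0, -1) and (2, -2):
    slope m = ((-2) − (-1)) / (2 − 0) = -1/2,
    intercept c = (-1) − m·0 = -1.
Extremal: y(x) = (-1/2) x - 1.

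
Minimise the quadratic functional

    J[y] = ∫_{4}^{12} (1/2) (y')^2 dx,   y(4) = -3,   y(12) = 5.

The Lagrangian is L = (1/2) (y')^2.
Compute ∂L/∂y = 0, ∂L/∂y' = y'.
The Euler-Lagrange equation d/dx(∂L/∂y') − ∂L/∂y = 0 reduces to
    y'' = 0.
Its general solution is
    y(x) = A x + B,
with A, B fixed by the endpoint conditions.
Applying the endpoint conditions y(4) = -3 and y(12) = 5: solve A·4 + B = -3 and A·12 + B = 5. Subtracting gives A(12 − 4) = 5 − -3, so A = 1, and B = -3 − A·4 = -7. Therefore
    y(x) = x - 7.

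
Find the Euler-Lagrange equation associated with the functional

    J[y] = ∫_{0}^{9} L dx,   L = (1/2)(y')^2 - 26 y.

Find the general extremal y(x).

The Lagrangian is L = (1/2)(y')^2 - 26 y.
∂L/∂y = -26.
∂L/∂y' = y'.
The Euler-Lagrange equation d/dx(∂L/∂y') − ∂L/∂y = 0 becomes:
    y'' + 26 = 0
General solution: y(x) = -13 x^2 + A x + B, where A and B are arbitrary constants fixed by the endpoint conditions.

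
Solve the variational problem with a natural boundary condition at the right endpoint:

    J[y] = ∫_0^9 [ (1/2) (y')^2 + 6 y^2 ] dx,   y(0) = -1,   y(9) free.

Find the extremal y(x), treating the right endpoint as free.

The Lagrangian L = (1/2) (y')^2 + 6 y^2 gives
    ∂L/∂y = 12 y,   ∂L/∂y' = y'.
Euler-Lagrange: y'' − 12 y = 0.
With k = sqrt(12), the general solution is
    y(x) = A cosh(sqrt(12) x) + B sinh(sqrt(12) x).
Fixed left endpoint y(0) = -1 ⇒ A = -1.
The right endpoint x = 9 is free, so the natural (transversality) condition is ∂L/∂y' |_{x=9} = 0, i.e. y'(9) = 0.
Compute y'(x) = A k sinh(k x) + B k cosh(k x), so
    y'(9) = A k sinh(k·9) + B k cosh(k·9) = 0
    ⇒ B = −A tanh(k·9) = tanh(sqrt(12)·9).
Therefore the extremal is
    y(x) = −cosh(sqrt(12) x) + tanh(sqrt(12)·9) sinh(sqrt(12) x).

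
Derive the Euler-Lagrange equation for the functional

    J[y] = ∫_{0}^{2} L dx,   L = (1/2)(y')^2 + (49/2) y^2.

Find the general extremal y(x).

The Lagrangian is L = (1/2)(y')^2 + (49/2) y^2.
∂L/∂y = 49y.
∂L/∂y' = y'.
The Euler-Lagrange equation d/dx(∂L/∂y') − ∂L/∂y = 0 becomes:
    y'' - 49 y = 0
General solution: y(x) = A e^(7x) + B e^(-7x), where A and B are arbitrary constants fixed by the endpoint conditions.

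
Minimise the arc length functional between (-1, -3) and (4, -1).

Arc-length functional: J[y] = ∫ sqrt(1 + (y')^2) dx.
Lagrangian L = sqrt(1 + (y')^2) has no explicit y dependence, so ∂L/∂y = 0 and the Euler-Lagrange equation gives
    d/dx( y' / sqrt(1 + (y')^2) ) = 0  ⇒  y' / sqrt(1 + (y')^2) = const.
Hence y' is constant, so y(x) is affine.
Fitting the endpoints (-1, -3) and (4, -1):
    slope m = ((-1) − (-3)) / (4 − (-1)) = 2/5,
    intercept c = (-3) − m·(-1) = -13/5.
Extremal: y(x) = (2/5) x - 13/5.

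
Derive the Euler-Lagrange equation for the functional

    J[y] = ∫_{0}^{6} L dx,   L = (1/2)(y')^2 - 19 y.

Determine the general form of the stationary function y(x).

The Lagrangian is L = (1/2)(y')^2 - 19 y.
∂L/∂y = -19.
∂L/∂y' = y'.
The Euler-Lagrange equation d/dx(∂L/∂y') − ∂L/∂y = 0 becomes:
    y'' + 19 = 0
General solution: y(x) = -(19/2) x^2 + A x + B, where A and B are arbitrary constants fixed by the endpoint conditions.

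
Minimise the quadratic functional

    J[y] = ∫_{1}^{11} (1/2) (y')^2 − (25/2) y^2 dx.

The Lagrangian is L = (1/2) (y')^2 − (25/2) y^2.
Compute ∂L/∂y = -25y, ∂L/∂y' = y'.
The Euler-Lagrange equation d/dx(∂L/∂y') − ∂L/∂y = 0 reduces to
    y'' + 25 y = 0.
Its general solution is
    y(x) = A sin(5x) + B cos(5x),
with A, B fixed by the endpoint conditions.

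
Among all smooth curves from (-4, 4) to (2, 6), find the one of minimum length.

Arc-length functional: J[y] = ∫ sqrt(1 + (y')^2) dx.
Lagrangian L = sqrt(1 + (y')^2) has no explicit y dependence, so ∂L/∂y = 0 and the Euler-Lagrange equation gives
    d/dx( y' / sqrt(1 + (y')^2) ) = 0  ⇒  y' / sqrt(1 + (y')^2) = const.
Hence y' is constant, so y(x) is affine.
Fitting the endpoints (-4, 4) and (2, 6):
    slope m = (6 − 4) / (2 − (-4)) = 1/3,
    intercept c = 4 − m·(-4) = 16/3.
Extremal: y(x) = (1/3) x + 16/3.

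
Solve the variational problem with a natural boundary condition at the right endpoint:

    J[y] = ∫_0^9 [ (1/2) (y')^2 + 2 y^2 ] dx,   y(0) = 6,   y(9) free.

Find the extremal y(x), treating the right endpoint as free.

The Lagrangian L = (1/2) (y')^2 + 2 y^2 gives
    ∂L/∂y = 4 y,   ∂L/∂y' = y'.
Euler-Lagrange: y'' − 4 y = 0.
With k = 2, the general solution is
    y(x) = A cosh(2 x) + B sinh(2 x).
Fixed left endpoint y(0) = 6 ⇒ A = 6.
The right endpoint x = 9 is free, so the natural (transversality) condition is ∂L/∂y' |_{x=9} = 0, i.e. y'(9) = 0.
Compute y'(x) = A k sinh(k x) + B k cosh(k x), so
    y'(9) = A k sinh(k·9) + B k cosh(k·9) = 0
    ⇒ B = −A tanh(k·9) = − 6 tanh(2·9).
Therefore the extremal is
    y(x) = 6 cosh(2 x) − 6 tanh(2·9) sinh(2 x).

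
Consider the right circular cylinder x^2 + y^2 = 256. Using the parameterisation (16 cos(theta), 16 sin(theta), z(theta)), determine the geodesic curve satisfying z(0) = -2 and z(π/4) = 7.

Parameterise the cylinder of radius R = 16 as
    r(θ) = (16 cos θ, 16 sin θ, z(θ)).
The arc-length element is
    ds = sqrt(256 + (dz/dθ)^2) dθ,
so the Lagrangian is L = sqrt(256 + z'^2).
L depends on z' only, not on z or θ, so ∂L/∂z = 0 and
    ∂L/∂z' = z' / sqrt(256 + z'^2).
The Euler-Lagrange equation gives
    d/dθ( z' / sqrt(256 + z'^2) ) = 0,
so z' is constant. Integrating once:
    z(θ) = a θ + b,
a helix on the cylinder (a straight line when the cylinder is unrolled). The constants a, b are determined by the endpoint conditions.
With endpoint conditions z(0) = -2 and z(π/4) = 7: from z(0) = b we get b = -2, and a·π/4 + -2 = 7 gives a = 36/π, so
    z(θ) = (36/π) θ − 2.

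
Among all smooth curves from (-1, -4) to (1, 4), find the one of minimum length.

Arc-length functional: J[y] = ∫ sqrt(1 + (y')^2) dx.
Lagrangian L = sqrt(1 + (y')^2) has no explicit y dependence, so ∂L/∂y = 0 and the Euler-Lagrange equation gives
    d/dx( y' / sqrt(1 + (y')^2) ) = 0  ⇒  y' / sqrt(1 + (y')^2) = const.
Hence y' is constant, so y(x) is affine.
Fitting the endpoints (-1, -4) and (1, 4):
    slope m = (4 − (-4)) / (1 − (-1)) = 4,
    intercept c = (-4) − m·(-1) = 0.
Extremal: y(x) = 4 x.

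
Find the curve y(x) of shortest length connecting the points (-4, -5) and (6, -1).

Arc-length functional: J[y] = ∫ sqrt(1 + (y')^2) dx.
Lagrangian L = sqrt(1 + (y')^2) has no explicit y dependence, so ∂L/∂y = 0 and the Euler-Lagrange equation gives
    d/dx( y' / sqrt(1 + (y')^2) ) = 0  ⇒  y' / sqrt(1 + (y')^2) = const.
Hence y' is constant, so y(x) is affine.
Fitting the endpoints (-4, -5) and (6, -1):
    slope m = ((-1) − (-5)) / (6 − (-4)) = 2/5,
    intercept c = (-5) − m·(-4) = -17/5.
Extremal: y(x) = (2/5) x - 17/5.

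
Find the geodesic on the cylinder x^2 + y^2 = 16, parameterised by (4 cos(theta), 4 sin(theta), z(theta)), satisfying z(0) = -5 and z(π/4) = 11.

Parameterise the cylinder of radius R = 4 as
    r(θ) = (4 cos θ, 4 sin θ, z(θ)).
The arc-length element is
    ds = sqrt(16 + (dz/dθ)^2) dθ,
so the Lagrangian is L = sqrt(16 + z'^2).
L depends on z' only, not on z or θ, so ∂L/∂z = 0 and
    ∂L/∂z' = z' / sqrt(16 + z'^2).
The Euler-Lagrange equation gives
    d/dθ( z' / sqrt(16 + z'^2) ) = 0,
so z' is constant. Integrating once:
    z(θ) = a θ + b,
a helix on the cylinder (a straight line when the cylinder is unrolled). The constants a, b are determined by the endpoint conditions.
With endpoint conditions z(0) = -5 and z(π/4) = 11: from z(0) = b we get b = -5, and a·π/4 + -5 = 11 gives a = 64/π, so
    z(θ) = (64/π) θ − 5.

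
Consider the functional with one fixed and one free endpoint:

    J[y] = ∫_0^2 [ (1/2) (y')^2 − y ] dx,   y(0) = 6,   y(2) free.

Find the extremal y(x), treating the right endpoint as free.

The Lagrangian L = (1/2) (y')^2 − y gives
    ∂L/∂y = −1,   ∂L/∂y' = y'.
Euler-Lagrange: d/dx(y') − (−1) = 0, i.e. y'' + 1 = 0, so
    y(x) = −(1/2) x^2 + C1 x + C2.
Fixed left endpoint y(0) = 6 ⇒ C2 = 6.
The right endpoint x = 2 is free, so the natural (transversality) condition is ∂L/∂y' |_{x=2} = 0, i.e. y'(2) = 0.
Compute y'(x) = −1 x + C1, so y'(2) = −2 + C1 = 0 ⇒ C1 = 2.
Therefore the extremal is
    y(x) = −x^2/2 + 2 x + 6.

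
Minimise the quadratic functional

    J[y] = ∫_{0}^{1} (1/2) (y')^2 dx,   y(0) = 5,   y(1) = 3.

The Lagrangian is L = (1/2) (y')^2.
Compute ∂L/∂y = 0, ∂L/∂y' = y'.
The Euler-Lagrange equation d/dx(∂L/∂y') − ∂L/∂y = 0 reduces to
    y'' = 0.
Its general solution is
    y(x) = A x + B,
with A, B fixed by the endpoint conditions.
Applying the endpoint conditions y(0) = 5 and y(1) = 3: solve A·0 + B = 5 and A·1 + B = 3. Subtracting gives A(1 − 0) = 3 − 5, so A = -2, and B = 5 − A·0 = 5. Therefore
    y(x) = -2 x + 5.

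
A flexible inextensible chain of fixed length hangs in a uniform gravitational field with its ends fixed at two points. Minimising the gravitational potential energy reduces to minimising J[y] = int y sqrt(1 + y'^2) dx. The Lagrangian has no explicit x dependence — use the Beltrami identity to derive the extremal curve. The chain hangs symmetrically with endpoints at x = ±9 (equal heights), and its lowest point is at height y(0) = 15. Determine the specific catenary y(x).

The Lagrangian L(y, y') = y sqrt(1 + y'^2) has no explicit x dependence, so the Beltrami identity applies:
    L − y' ∂L/∂y' = C.
Compute ∂L/∂y' = y · y' / sqrt(1 + y'^2). Then
    L − y' ∂L/∂y'
    = y sqrt(1 + y'^2) − y · y'^2 / sqrt(1 + y'^2)
    = y (1 + y'^2 − y'^2) / sqrt(1 + y'^2)
    = y / sqrt(1 + y'^2) = C.
Squaring gives y^2 = C^2 (1 + y'^2), i.e.
    y'^2 = y^2 / C^2 − 1.
Separating variables,
    dy / sqrt(y^2 − C^2) = dx / C,
and integrating gives arccosh(y / C) = (x − a)/C, so
    y(x) = C cosh((x − a)/C),
the catenary. The constants C and a are fixed by the two endpoint conditions (and, for the hanging-chain problem, the length constraint selects C).
Now fit the given data. The endpoints x = ±9 are symmetric at equal height, so the catenary is even about its minimum: a = 0 and y(x) = C cosh(x/C). The lowest point is y(0) = C cosh(0) = C, and we are told y(0) = 15, so C = 15. Therefore
    y(x) = 15 cosh(x/15),
and at the endpoints
    y(±9) = 15 cosh(9/15).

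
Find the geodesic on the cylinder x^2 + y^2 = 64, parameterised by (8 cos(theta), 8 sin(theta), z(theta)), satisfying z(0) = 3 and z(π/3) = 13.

Parameterise the cylinder of radius R = 8 as
    r(θ) = (8 cos θ, 8 sin θ, z(θ)).
The arc-length element is
    ds = sqrt(64 + (dz/dθ)^2) dθ,
so the Lagrangian is L = sqrt(64 + z'^2).
L depends on z' only, not on z or θ, so ∂L/∂z = 0 and
    ∂L/∂z' = z' / sqrt(64 + z'^2).
The Euler-Lagrange equation gives
    d/dθ( z' / sqrt(64 + z'^2) ) = 0,
so z' is constant. Integrating once:
    z(θ) = a θ + b,
a helix on the cylinder (a straight line when the cylinder is unrolled). The constants a, b are determined by the endpoint conditions.
With endpoint conditions z(0) = 3 and z(π/3) = 13: from z(0) = b we get b = 3, and a·π/3 + 3 = 13 gives a = 30/π, so
    z(θ) = (30/π) θ + 3.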